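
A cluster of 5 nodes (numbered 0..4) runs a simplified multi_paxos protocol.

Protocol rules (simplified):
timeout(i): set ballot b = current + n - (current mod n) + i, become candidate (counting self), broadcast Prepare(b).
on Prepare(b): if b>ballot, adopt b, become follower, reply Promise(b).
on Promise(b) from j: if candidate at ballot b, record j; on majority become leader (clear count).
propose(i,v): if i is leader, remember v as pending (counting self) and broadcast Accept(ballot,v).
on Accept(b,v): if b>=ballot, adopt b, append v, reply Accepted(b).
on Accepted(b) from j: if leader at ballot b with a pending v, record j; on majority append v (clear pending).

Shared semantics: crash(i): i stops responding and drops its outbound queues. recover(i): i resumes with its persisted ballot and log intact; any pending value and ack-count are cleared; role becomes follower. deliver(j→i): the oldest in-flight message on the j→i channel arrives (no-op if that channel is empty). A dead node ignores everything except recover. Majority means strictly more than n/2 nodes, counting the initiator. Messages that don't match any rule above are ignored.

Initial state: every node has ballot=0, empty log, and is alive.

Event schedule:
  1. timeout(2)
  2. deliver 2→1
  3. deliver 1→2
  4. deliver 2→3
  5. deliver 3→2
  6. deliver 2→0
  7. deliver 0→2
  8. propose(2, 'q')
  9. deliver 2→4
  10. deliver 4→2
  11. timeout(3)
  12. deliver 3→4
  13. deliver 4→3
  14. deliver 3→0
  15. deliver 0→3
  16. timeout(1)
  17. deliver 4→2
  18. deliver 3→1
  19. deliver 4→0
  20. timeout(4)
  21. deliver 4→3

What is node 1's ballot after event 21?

step 1 timeout(2): 2={cand,b=7,log=-}
step 2 deliver 2→1: 1={foll,b=7,log=-}
step 3 deliver 1→2: —
step 4 deliver 2→3: 3={foll,b=7,log=-}
step 5 deliver 3→2: 2={lead,b=7,log=-}
step 6 deliver 2→0: 0={foll,b=7,log=-}
step 7 deliver 0→2: —
step 8 propose(2,'q'): —
step 9 deliver 2→4: 4={foll,b=7,log=-}
step 10 deliver 4→2: —
step 11 timeout(3): 3={cand,b=13,log=-}
step 12 deliver 3→4: 4={foll,b=13,log=-}
step 13 deliver 4→3: —
step 14 deliver 3→0: 0={foll,b=13,log=-}
step 15 deliver 0→3: 3={lead,b=13,log=-}
step 16 timeout(1): 1={cand,b=11,log=-}
step 17 deliver 4→2: —
step 18 deliver 3→1: 1={foll,b=13,log=-}
step 19 deliver 4→0: —
step 20 timeout(4): 4={cand,b=19,log=-}
step 21 deliver 4→3: 3={foll,b=19,log=-}

13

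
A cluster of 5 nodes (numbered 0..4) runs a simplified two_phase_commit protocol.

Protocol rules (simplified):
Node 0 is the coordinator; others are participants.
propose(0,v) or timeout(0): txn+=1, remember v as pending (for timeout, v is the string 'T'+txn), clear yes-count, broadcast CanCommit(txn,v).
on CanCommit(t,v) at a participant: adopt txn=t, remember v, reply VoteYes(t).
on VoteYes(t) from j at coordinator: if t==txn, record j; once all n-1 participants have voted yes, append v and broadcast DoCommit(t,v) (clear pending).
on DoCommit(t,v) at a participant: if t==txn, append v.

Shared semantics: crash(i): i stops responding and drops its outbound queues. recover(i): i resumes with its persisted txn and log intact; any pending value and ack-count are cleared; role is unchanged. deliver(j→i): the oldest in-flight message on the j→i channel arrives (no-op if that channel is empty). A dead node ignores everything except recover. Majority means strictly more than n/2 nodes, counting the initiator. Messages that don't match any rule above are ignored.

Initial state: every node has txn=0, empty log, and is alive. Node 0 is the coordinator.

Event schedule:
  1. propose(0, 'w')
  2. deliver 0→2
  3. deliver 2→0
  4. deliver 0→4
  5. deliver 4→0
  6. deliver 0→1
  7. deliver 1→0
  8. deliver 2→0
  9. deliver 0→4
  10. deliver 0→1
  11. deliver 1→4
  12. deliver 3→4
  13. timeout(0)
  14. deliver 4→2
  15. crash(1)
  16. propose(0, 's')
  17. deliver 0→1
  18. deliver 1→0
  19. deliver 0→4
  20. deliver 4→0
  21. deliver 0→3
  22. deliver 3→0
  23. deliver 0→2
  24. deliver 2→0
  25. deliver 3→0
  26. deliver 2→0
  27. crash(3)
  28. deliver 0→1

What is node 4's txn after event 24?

e1 propose(0,'w'): 0[coor,t=1,-]
e2 deliver 0→2: 2[part,t=1,-]
e3 deliver 2→0: ·
e4 deliver 0→4: 4[part,t=1,-]
e5 deliver 4→0: ·
e6 deliver 0→1: 1[part,t=1,-]
e7 deliver 1→0: ·
e8 deliver 2→0: ·
e9 deliver 0→4: ·
e10 deliver 0→1: ·
e11 deliver 1→4: ·
e12 deliver 3→4: ·
e13 timeout(0): 0[coor,t=2,-]
e14 deliver 4→2: ·
e15 crash(1): 1[✗part,t=1,-]
e16 propose(0,'s'): 0[coor,t=3,-]
e17 deliver 0→1: ·
e18 deliver 1→0: ·
e19 deliver 0→4: 4[part,t=2,-]
e20 deliver 4→0: ·
e21 deliver 0→3: 3[part,t=1,-]
e22 deliver 3→0: ·
e23 deliver 0→2: 2[part,t=2,-]
e24 deliver 2→0: ·

2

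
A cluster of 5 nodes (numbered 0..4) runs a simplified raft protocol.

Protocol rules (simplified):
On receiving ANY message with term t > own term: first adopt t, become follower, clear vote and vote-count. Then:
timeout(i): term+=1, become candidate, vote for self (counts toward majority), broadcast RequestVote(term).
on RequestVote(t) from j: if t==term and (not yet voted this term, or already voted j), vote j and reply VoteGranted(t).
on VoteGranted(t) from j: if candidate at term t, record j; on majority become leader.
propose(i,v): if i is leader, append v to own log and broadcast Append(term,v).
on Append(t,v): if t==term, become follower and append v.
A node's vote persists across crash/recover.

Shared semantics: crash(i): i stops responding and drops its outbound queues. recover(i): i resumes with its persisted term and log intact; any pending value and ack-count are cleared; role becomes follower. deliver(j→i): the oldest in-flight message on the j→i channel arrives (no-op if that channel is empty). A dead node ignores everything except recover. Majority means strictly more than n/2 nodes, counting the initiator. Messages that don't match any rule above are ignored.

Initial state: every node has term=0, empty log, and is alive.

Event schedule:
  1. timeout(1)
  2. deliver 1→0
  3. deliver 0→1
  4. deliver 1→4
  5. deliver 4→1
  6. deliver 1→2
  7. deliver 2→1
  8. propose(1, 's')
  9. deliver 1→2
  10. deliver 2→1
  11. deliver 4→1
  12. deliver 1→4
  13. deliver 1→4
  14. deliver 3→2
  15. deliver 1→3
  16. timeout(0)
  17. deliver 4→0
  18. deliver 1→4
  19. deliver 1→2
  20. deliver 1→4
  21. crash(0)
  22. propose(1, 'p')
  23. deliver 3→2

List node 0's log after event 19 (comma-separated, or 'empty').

empty

step 1 timeout(1): 1={cand,t=1,log=-}
step 2 deliver 1→0: 0={foll,t=1,log=-}
step 3 deliver 0→1: —
step 4 deliver 1→4: 4={foll,t=1,log=-}
step 5 deliver 4→1: 1={lead,t=1,log=-}
step 6 deliver 1→2: 2={foll,t=1,log=-}
step 7 deliver 2→1: —
step 8 propose(1,'s'): 1={lead,t=1,log=s}
step 9 deliver 1→2: 2={foll,t=1,log=s}
step 10 deliver 2→1: —
step 11 deliver 4→1: —
step 12 deliver 1→4: 4={foll,t=1,log=s}
step 13 deliver 1→4: —
step 14 deliver 3→2: —
step 15 deliver 1→3: 3={foll,t=1,log=-}
step 16 timeout(0): 0={cand,t=2,log=-}
step 17 deliver 4→0: —
step 18 deliver 1→4: —
step 19 deliver 1→2: —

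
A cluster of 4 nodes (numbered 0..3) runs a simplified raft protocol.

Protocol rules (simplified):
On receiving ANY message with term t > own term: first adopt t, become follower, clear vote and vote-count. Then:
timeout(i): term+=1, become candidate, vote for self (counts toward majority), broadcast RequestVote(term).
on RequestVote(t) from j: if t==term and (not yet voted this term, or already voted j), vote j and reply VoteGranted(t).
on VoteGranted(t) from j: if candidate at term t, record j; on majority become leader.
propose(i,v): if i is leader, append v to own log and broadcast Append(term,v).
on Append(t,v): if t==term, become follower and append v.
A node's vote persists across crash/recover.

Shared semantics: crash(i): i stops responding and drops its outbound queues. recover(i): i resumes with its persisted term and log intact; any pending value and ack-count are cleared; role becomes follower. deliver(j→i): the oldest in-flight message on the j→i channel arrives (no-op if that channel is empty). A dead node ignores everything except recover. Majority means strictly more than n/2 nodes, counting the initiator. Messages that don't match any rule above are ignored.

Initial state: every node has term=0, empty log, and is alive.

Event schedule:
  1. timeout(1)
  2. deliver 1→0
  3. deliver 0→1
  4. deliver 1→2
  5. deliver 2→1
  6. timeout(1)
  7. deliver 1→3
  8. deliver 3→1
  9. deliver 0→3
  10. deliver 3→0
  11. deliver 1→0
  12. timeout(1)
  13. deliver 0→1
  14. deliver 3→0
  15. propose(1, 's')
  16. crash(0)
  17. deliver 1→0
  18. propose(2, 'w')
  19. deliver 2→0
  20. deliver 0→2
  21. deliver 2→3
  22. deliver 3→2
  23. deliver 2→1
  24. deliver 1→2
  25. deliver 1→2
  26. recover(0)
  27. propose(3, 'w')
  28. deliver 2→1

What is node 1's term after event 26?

[1] timeout(1) → N1(cand t1 [-])
[2] deliver 1→0 → N0(foll t1 [-])
[3] deliver 0→1 → ∅
[4] deliver 1→2 → N2(foll t1 [-])
[5] deliver 2→1 → N1(lead t1 [-])
[6] timeout(1) → N1(cand t2 [-])
[7] deliver 1→3 → N3(foll t1 [-])
[8] deliver 3→1 → ∅
[9] deliver 0→3 → ∅
[10] deliver 3→0 → ∅
[11] deliver 1→0 → N0(foll t2 [-])
[12] timeout(1) → N1(cand t3 [-])
[13] deliver 0→1 → ∅
[14] deliver 3→0 → ∅
[15] propose(1,'s') → ∅
[16] crash(0) → N0(✗foll t2 [-])
[17] deliver 1→0 → ∅
[18] propose(2,'w') → ∅
[19] deliver 2→0 → ∅
[20] deliver 0→2 → ∅
[21] deliver 2→3 → ∅
[22] deliver 3→2 → ∅
[23] deliver 2→1 → ∅
[24] deliver 1→2 → N2(foll t2 [-])
[25] deliver 1→2 → N2(foll t3 [-])
[26] recover(0) → N0(foll t2 [-])

3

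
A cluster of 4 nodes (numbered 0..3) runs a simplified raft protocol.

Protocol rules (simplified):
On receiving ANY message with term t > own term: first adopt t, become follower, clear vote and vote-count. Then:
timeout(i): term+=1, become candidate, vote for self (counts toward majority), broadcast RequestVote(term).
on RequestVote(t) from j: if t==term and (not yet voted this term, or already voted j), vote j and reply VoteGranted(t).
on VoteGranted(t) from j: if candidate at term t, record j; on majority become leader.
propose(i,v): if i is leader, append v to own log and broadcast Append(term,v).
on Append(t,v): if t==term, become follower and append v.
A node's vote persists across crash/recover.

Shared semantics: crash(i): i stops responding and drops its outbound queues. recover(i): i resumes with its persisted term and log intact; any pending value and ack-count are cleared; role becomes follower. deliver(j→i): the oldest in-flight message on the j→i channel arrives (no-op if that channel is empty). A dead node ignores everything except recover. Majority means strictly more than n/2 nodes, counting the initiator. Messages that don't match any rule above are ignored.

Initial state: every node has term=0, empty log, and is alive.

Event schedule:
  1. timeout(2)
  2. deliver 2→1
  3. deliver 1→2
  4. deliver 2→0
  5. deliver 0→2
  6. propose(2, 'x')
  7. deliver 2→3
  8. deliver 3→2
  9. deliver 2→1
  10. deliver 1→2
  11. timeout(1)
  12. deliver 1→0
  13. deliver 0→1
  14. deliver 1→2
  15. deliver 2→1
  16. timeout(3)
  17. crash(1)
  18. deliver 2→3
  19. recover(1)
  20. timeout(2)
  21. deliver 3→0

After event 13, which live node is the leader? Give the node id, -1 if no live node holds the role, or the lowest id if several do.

2

[1] timeout(2) → N2(cand t1 [-])
[2] deliver 2→1 → N1(foll t1 [-])
[3] deliver 1→2 → ∅
[4] deliver 2→0 → N0(foll t1 [-])
[5] deliver 0→2 → N2(lead t1 [-])
[6] propose(2,'x') → N2(lead t1 [x])
[7] deliver 2→3 → N3(foll t1 [-])
[8] deliver 3→2 → ∅
[9] deliver 2→1 → N1(foll t1 [x])
[10] deliver 1→2 → ∅
[11] timeout(1) → N1(cand t2 [x])
[12] deliver 1→0 → N0(foll t2 [-])
[13] deliver 0→1 → ∅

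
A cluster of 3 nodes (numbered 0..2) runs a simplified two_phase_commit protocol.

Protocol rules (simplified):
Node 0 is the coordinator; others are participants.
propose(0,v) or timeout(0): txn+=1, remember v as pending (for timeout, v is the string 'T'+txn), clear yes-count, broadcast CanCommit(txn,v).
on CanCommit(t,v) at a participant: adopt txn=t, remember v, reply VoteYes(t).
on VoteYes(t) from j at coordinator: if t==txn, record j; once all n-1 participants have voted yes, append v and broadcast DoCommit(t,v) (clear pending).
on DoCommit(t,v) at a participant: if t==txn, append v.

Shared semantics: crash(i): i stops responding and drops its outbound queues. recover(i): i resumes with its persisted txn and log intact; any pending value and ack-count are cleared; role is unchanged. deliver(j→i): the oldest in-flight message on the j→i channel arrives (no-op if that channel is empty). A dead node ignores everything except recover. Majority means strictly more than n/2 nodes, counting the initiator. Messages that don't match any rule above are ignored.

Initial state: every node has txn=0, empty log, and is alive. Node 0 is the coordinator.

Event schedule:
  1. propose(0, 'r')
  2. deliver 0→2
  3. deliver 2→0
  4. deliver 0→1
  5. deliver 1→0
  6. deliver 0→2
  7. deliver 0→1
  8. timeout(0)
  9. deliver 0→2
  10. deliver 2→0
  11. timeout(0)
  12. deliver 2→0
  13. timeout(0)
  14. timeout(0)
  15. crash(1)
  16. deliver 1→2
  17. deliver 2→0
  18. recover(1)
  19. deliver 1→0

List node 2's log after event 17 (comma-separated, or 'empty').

r

1. propose(0,'r'):  <0:coor t1 ->
2. deliver 0→2:  <2:part t1 ->
3. deliver 2→0:  nop
4. deliver 0→1:  <1:part t1 ->
5. deliver 1→0:  <0:coor t1 r>
6. deliver 0→2:  <2:part t1 r>
7. deliver 0→1:  <1:part t1 r>
8. timeout(0):  <0:coor t2 r>
9. deliver 0→2:  <2:part t2 r>
10. deliver 2→0:  nop
11. timeout(0):  <0:coor t3 r>
12. deliver 2→0:  nop
13. timeout(0):  <0:coor t4 r>
14. timeout(0):  <0:coor t5 r>
15. crash(1):  <1:✗part t1 r>
16. deliver 1→2:  nop
17. deliver 2→0:  nop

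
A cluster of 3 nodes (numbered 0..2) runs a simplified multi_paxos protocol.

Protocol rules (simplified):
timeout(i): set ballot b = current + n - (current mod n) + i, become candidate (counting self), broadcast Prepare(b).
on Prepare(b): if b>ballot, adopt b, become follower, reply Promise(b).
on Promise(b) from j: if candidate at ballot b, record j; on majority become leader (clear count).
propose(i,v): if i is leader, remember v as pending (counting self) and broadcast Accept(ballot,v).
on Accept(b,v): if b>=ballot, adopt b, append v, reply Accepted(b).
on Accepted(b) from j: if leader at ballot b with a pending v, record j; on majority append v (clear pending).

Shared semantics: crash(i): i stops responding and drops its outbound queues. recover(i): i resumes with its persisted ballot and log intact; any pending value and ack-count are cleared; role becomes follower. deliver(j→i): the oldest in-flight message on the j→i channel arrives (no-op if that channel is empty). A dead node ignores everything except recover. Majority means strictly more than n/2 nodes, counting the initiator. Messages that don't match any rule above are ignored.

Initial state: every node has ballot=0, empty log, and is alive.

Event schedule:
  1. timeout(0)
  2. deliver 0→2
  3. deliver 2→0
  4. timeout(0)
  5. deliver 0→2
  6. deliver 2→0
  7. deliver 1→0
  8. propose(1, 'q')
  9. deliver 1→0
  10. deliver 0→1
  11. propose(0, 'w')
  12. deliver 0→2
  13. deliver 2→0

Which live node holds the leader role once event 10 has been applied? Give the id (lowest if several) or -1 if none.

e1 timeout(0): 0[cand,b=3,-]
e2 deliver 0→2: 2[foll,b=3,-]
e3 deliver 2→0: 0[lead,b=3,-]
e4 timeout(0): 0[cand,b=6,-]
e5 deliver 0→2: 2[foll,b=6,-]
e6 deliver 2→0: 0[lead,b=6,-]
e7 deliver 1→0: ·
e8 propose(1,'q'): ·
e9 deliver 1→0: ·
e10 deliver 0→1: 1[foll,b=3,-]

0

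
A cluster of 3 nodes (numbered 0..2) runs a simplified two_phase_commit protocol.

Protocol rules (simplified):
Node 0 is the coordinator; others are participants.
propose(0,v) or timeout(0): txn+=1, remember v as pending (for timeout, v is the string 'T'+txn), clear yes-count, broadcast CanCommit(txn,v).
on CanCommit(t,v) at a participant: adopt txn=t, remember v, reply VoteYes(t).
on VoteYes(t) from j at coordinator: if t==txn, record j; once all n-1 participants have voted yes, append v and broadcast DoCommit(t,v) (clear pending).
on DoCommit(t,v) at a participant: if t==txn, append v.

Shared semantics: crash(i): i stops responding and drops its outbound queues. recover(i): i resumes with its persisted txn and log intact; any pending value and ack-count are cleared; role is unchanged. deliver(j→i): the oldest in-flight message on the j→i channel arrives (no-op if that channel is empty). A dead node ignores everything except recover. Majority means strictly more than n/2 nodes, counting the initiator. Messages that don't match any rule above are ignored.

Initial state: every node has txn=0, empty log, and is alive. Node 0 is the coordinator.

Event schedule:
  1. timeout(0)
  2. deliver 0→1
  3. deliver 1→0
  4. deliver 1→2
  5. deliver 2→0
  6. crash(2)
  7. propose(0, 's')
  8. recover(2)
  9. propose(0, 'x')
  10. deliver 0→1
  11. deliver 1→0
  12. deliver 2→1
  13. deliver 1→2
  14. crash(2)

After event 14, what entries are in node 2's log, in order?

empty

after 1 — timeout(0): n0:coor/t1/[-]
after 2 — deliver 0→1: n1:part/t1/[-]
after 3 — deliver 1→0: ·
after 4 — deliver 1→2: ·
after 5 — deliver 2→0: ·
after 6 — crash(2): n2:✗part/t0/[-]
after 7 — propose(0,'s'): n0:coor/t2/[-]
after 8 — recover(2): n2:part/t0/[-]
after 9 — propose(0,'x'): n0:coor/t3/[-]
after 10 — deliver 0→1: n1:part/t2/[-]
after 11 — deliver 1→0: ·
after 12 — deliver 2→1: ·
after 13 — deliver 1→2: ·
after 14 — crash(2): n2:✗part/t0/[-]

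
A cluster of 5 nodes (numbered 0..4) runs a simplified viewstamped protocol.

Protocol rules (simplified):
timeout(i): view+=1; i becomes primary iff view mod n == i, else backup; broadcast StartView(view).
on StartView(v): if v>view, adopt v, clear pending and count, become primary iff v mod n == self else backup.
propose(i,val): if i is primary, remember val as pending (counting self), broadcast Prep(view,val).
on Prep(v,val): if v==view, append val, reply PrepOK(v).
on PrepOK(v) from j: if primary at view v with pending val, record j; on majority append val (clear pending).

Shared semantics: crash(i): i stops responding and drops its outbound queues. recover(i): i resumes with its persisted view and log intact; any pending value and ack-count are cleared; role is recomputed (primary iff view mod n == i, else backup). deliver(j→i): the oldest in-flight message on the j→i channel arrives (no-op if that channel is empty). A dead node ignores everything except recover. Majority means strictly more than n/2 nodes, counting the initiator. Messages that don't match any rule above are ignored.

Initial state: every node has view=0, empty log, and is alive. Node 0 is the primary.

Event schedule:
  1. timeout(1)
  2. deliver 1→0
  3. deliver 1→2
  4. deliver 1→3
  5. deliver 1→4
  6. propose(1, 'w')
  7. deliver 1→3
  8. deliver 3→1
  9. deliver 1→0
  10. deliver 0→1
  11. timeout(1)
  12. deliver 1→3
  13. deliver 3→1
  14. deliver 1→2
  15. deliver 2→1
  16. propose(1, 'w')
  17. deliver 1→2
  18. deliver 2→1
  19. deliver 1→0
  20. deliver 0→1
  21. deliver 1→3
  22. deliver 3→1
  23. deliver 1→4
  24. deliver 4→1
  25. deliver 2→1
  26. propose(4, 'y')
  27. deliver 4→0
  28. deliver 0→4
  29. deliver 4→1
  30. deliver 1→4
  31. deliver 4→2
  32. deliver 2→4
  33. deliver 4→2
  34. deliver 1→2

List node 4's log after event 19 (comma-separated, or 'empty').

1. timeout(1):  <1:prim v1 ->
2. deliver 1→0:  <0:back v1 ->
3. deliver 1→2:  <2:back v1 ->
4. deliver 1→3:  <3:back v1 ->
5. deliver 1→4:  <4:back v1 ->
6. propose(1,'w'):  nop
7. deliver 1→3:  <3:back v1 w>
8. deliver 3→1:  nop
9. deliver 1→0:  <0:back v1 w>
10. deliver 0→1:  <1:prim v1 w>
11. timeout(1):  <1:back v2 w>
12. deliver 1→3:  <3:back v2 w>
13. deliver 3→1:  nop
14. deliver 1→2:  <2:back v1 w>
15. deliver 2→1:  nop
16. propose(1,'w'):  nop
17. deliver 1→2:  <2:prim v2 w>
18. deliver 2→1:  nop
19. deliver 1→0:  <0:back v2 w>

empty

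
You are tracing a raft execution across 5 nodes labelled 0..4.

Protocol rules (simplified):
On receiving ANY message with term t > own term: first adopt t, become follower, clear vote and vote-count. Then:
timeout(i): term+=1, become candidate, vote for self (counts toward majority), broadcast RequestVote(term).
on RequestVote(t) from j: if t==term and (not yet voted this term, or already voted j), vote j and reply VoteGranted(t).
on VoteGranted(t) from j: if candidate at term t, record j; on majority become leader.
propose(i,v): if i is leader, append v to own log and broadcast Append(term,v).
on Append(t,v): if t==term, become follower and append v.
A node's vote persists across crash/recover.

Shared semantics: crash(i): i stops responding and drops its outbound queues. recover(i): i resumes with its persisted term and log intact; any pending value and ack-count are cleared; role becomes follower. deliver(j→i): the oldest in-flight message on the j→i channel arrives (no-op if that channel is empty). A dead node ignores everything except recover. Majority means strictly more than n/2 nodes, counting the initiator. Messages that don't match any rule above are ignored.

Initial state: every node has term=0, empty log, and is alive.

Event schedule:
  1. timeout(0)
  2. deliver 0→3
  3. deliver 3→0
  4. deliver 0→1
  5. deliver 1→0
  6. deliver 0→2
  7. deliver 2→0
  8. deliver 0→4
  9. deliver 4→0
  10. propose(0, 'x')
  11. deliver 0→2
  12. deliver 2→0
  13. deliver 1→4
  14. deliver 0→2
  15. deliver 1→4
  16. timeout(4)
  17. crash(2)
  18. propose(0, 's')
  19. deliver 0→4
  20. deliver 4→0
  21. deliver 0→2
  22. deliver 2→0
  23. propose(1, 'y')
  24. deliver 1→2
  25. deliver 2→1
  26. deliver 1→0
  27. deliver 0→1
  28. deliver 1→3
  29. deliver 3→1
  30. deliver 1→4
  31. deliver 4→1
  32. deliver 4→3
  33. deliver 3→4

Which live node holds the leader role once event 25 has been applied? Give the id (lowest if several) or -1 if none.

[1] timeout(0) → N0(cand t1 [-])
[2] deliver 0→3 → N3(foll t1 [-])
[3] deliver 3→0 → ∅
[4] deliver 0→1 → N1(foll t1 [-])
[5] deliver 1→0 → N0(lead t1 [-])
[6] deliver 0→2 → N2(foll t1 [-])
[7] deliver 2→0 → ∅
[8] deliver 0→4 → N4(foll t1 [-])
[9] deliver 4→0 → ∅
[10] propose(0,'x') → N0(lead t1 [x])
[11] deliver 0→2 → N2(foll t1 [x])
[12] deliver 2→0 → ∅
[13] deliver 1→4 → ∅
[14] deliver 0→2 → ∅
[15] deliver 1→4 → ∅
[16] timeout(4) → N4(cand t2 [-])
[17] crash(2) → N2(✗foll t1 [x])
[18] propose(0,'s') → N0(lead t1 [x,s])
[19] deliver 0→4 → ∅
[20] deliver 4→0 → N0(foll t2 [x,s])
[21] deliver 0→2 → ∅
[22] deliver 2→0 → ∅
[23] propose(1,'y') → ∅
[24] deliver 1→2 → ∅
[25] deliver 2→1 → ∅

-1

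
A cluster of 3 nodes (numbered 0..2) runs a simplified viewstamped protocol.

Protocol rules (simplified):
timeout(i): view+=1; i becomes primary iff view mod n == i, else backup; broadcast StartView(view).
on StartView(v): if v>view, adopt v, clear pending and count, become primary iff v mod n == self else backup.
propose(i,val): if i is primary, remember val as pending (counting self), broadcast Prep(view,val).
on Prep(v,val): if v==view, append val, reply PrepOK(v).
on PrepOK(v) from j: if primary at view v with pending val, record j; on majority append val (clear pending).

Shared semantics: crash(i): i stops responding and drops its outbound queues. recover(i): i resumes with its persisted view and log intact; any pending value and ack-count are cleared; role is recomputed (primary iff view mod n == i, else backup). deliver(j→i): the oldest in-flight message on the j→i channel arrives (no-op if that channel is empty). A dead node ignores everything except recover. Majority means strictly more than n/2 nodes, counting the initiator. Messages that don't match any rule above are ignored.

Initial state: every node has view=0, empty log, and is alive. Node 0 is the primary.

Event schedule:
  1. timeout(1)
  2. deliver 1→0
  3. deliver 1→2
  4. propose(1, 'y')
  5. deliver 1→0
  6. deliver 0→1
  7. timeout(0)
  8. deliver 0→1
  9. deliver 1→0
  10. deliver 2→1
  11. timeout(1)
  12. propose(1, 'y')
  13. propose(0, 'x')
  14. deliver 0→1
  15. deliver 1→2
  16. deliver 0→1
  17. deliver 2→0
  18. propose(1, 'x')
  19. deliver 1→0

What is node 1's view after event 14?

[1] timeout(1) → N1(prim v1 [-])
[2] deliver 1→0 → N0(back v1 [-])
[3] deliver 1→2 → N2(back v1 [-])
[4] propose(1,'y') → ∅
[5] deliver 1→0 → N0(back v1 [y])
[6] deliver 0→1 → N1(prim v1 [y])
[7] timeout(0) → N0(back v2 [y])
[8] deliver 0→1 → N1(back v2 [y])
[9] deliver 1→0 → ∅
[10] deliver 2→1 → ∅
[11] timeout(1) → N1(back v3 [y])
[12] propose(1,'y') → ∅
[13] propose(0,'x') → ∅
[14] deliver 0→1 → ∅

3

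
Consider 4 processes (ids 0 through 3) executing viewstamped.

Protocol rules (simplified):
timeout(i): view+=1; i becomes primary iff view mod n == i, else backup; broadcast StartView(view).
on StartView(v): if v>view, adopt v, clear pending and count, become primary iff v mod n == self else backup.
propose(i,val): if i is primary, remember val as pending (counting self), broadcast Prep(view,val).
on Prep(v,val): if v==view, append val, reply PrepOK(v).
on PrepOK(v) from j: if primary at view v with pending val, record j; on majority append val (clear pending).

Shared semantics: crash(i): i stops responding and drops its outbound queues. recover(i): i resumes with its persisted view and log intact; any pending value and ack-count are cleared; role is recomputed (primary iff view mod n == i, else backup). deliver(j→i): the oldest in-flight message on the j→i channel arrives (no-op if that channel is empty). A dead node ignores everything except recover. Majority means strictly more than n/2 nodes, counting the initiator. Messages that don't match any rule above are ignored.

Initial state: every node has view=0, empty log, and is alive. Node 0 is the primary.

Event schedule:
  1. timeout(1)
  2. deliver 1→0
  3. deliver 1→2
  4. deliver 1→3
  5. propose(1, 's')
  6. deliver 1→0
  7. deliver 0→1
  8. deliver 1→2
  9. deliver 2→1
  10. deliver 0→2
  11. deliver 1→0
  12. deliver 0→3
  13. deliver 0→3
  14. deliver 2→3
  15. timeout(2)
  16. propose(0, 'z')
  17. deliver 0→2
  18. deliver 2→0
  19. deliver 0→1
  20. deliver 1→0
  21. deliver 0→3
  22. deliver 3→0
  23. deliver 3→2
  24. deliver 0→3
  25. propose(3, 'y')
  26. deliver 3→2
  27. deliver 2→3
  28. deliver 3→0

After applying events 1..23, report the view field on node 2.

step 1 timeout(1): 1={prim,v=1,log=-}
step 2 deliver 1→0: 0={back,v=1,log=-}
step 3 deliver 1→2: 2={back,v=1,log=-}
step 4 deliver 1→3: 3={back,v=1,log=-}
step 5 propose(1,'s'): —
step 6 deliver 1→0: 0={back,v=1,log=s}
step 7 deliver 0→1: —
step 8 deliver 1→2: 2={back,v=1,log=s}
step 9 deliver 2→1: 1={prim,v=1,log=s}
step 10 deliver 0→2: —
step 11 deliver 1→0: —
step 12 deliver 0→3: —
step 13 deliver 0→3: —
step 14 deliver 2→3: —
step 15 timeout(2): 2={prim,v=2,log=s}
step 16 propose(0,'z'): —
step 17 deliver 0→2: —
step 18 deliver 2→0: 0={back,v=2,log=s}
step 19 deliver 0→1: —
step 20 deliver 1→0: —
step 21 deliver 0→3: —
step 22 deliver 3→0: —
step 23 deliver 3→2: —

2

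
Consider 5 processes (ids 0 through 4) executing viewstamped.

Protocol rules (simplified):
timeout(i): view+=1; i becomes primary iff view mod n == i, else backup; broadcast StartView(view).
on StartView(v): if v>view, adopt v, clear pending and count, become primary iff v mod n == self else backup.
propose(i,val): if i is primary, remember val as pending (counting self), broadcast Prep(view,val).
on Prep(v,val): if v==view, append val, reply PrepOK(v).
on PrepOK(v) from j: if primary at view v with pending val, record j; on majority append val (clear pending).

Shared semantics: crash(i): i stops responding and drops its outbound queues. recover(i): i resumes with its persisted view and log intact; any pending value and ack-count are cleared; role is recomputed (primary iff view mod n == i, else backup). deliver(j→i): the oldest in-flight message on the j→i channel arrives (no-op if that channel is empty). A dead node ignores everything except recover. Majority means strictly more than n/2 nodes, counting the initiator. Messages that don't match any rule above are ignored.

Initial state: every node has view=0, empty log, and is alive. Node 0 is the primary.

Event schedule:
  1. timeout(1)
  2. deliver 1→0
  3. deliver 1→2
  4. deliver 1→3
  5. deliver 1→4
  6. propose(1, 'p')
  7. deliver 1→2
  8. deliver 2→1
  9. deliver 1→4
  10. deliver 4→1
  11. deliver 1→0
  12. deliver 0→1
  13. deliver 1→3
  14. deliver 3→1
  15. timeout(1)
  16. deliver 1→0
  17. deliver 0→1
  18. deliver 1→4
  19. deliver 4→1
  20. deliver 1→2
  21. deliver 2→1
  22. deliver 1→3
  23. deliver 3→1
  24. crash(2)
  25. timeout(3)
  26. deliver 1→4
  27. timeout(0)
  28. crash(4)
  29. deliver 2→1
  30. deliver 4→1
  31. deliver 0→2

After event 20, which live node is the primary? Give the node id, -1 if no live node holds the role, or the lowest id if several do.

[1] timeout(1) → N1(prim v1 [-])
[2] deliver 1→0 → N0(back v1 [-])
[3] deliver 1→2 → N2(back v1 [-])
[4] deliver 1→3 → N3(back v1 [-])
[5] deliver 1→4 → N4(back v1 [-])
[6] propose(1,'p') → ∅
[7] deliver 1→2 → N2(back v1 [p])
[8] deliver 2→1 → ∅
[9] deliver 1→4 → N4(back v1 [p])
[10] deliver 4→1 → N1(prim v1 [p])
[11] deliver 1→0 → N0(back v1 [p])
[12] deliver 0→1 → ∅
[13] deliver 1→3 → N3(back v1 [p])
[14] deliver 3→1 → ∅
[15] timeout(1) → N1(back v2 [p])
[16] deliver 1→0 → N0(back v2 [p])
[17] deliver 0→1 → ∅
[18] deliver 1→4 → N4(back v2 [p])
[19] deliver 4→1 → ∅
[20] deliver 1→2 → N2(prim v2 [p])

2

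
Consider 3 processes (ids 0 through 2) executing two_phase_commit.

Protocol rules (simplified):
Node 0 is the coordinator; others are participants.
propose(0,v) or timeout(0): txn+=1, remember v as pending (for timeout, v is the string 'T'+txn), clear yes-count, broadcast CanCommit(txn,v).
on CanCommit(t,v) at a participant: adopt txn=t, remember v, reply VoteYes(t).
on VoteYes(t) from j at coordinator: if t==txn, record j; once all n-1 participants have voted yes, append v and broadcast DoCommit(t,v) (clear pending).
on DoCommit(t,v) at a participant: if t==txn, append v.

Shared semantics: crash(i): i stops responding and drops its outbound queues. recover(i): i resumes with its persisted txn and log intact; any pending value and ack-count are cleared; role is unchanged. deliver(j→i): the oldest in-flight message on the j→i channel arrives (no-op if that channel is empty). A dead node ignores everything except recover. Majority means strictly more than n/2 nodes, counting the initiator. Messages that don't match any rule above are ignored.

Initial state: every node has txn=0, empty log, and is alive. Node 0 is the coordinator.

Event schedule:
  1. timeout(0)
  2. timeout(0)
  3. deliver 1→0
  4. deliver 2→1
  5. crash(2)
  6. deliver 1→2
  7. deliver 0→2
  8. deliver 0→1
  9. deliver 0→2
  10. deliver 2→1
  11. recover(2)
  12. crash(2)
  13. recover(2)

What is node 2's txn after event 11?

0

step 1 timeout(0): 0={coor,t=1,log=-}
step 2 timeout(0): 0={coor,t=2,log=-}
step 3 deliver 1→0: —
step 4 deliver 2→1: —
step 5 crash(2): 2={✗part,t=0,log=-}
step 6 deliver 1→2: —
step 7 deliver 0→2: —
step 8 deliver 0→1: 1={part,t=1,log=-}
step 9 deliver 0→2: —
step 10 deliver 2→1: —
step 11 recover(2): 2={part,t=0,log=-}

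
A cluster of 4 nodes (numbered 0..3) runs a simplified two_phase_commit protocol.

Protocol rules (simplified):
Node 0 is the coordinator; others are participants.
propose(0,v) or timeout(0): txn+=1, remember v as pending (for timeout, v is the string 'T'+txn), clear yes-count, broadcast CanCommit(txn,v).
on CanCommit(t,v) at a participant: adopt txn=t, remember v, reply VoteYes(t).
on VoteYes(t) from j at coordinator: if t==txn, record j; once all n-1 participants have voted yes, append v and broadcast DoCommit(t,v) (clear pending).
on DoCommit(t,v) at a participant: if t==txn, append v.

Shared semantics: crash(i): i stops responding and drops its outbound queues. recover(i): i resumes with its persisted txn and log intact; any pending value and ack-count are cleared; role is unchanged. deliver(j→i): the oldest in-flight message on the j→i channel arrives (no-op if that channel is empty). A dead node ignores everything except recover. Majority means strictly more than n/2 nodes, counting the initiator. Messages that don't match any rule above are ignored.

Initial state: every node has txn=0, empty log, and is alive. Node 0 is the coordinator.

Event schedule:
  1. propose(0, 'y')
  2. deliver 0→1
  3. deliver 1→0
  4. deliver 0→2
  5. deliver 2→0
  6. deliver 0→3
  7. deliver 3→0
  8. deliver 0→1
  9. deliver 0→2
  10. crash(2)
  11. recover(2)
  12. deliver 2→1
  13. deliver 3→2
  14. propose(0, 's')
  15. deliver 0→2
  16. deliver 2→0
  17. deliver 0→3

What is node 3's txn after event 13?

1

1. propose(0,'y'):  <0:coor t1 ->
2. deliver 0→1:  <1:part t1 ->
3. deliver 1→0:  nop
4. deliver 0→2:  <2:part t1 ->
5. deliver 2→0:  nop
6. deliver 0→3:  <3:part t1 ->
7. deliver 3→0:  <0:coor t1 y>
8. deliver 0→1:  <1:part t1 y>
9. deliver 0→2:  <2:part t1 y>
10. crash(2):  <2:✗part t1 y>
11. recover(2):  <2:part t1 y>
12. deliver 2→1:  nop
13. deliver 3→2:  nop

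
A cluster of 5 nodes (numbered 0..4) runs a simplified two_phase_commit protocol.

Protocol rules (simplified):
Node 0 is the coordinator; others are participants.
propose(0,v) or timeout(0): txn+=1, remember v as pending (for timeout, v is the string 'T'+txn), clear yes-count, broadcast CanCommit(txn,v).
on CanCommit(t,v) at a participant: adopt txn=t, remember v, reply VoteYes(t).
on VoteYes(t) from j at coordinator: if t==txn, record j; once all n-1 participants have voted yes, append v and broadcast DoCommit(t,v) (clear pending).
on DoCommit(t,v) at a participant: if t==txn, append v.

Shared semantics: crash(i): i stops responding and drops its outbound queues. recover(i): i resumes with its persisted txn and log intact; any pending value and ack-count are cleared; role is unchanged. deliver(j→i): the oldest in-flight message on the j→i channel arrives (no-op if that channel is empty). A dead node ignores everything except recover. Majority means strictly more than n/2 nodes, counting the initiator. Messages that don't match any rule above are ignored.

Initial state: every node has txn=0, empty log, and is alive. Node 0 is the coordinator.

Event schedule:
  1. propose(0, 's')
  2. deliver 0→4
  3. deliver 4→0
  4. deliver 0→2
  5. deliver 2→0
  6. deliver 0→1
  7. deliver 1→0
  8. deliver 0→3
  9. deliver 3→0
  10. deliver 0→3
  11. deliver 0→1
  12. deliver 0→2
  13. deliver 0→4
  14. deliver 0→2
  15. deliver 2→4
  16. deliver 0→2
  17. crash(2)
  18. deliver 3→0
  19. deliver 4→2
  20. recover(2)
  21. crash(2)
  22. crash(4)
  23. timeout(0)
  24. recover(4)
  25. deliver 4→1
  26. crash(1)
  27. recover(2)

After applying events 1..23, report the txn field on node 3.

1

[1] propose(0,'s') → N0(coor t1 [-])
[2] deliver 0→4 → N4(part t1 [-])
[3] deliver 4→0 → ∅
[4] deliver 0→2 → N2(part t1 [-])
[5] deliver 2→0 → ∅
[6] deliver 0→1 → N1(part t1 [-])
[7] deliver 1→0 → ∅
[8] deliver 0→3 → N3(part t1 [-])
[9] deliver 3→0 → N0(coor t1 [s])
[10] deliver 0→3 → N3(part t1 [s])
[11] deliver 0→1 → N1(part t1 [s])
[12] deliver 0→2 → N2(part t1 [s])
[13] deliver 0→4 → N4(part t1 [s])
[14] deliver 0→2 → ∅
[15] deliver 2→4 → ∅
[16] deliver 0→2 → ∅
[17] crash(2) → N2(✗part t1 [s])
[18] deliver 3→0 → ∅
[19] deliver 4→2 → ∅
[20] recover(2) → N2(part t1 [s])
[21] crash(2) → N2(✗part t1 [s])
[22] crash(4) → N4(✗part t1 [s])
[23] timeout(0) → N0(coor t2 [s])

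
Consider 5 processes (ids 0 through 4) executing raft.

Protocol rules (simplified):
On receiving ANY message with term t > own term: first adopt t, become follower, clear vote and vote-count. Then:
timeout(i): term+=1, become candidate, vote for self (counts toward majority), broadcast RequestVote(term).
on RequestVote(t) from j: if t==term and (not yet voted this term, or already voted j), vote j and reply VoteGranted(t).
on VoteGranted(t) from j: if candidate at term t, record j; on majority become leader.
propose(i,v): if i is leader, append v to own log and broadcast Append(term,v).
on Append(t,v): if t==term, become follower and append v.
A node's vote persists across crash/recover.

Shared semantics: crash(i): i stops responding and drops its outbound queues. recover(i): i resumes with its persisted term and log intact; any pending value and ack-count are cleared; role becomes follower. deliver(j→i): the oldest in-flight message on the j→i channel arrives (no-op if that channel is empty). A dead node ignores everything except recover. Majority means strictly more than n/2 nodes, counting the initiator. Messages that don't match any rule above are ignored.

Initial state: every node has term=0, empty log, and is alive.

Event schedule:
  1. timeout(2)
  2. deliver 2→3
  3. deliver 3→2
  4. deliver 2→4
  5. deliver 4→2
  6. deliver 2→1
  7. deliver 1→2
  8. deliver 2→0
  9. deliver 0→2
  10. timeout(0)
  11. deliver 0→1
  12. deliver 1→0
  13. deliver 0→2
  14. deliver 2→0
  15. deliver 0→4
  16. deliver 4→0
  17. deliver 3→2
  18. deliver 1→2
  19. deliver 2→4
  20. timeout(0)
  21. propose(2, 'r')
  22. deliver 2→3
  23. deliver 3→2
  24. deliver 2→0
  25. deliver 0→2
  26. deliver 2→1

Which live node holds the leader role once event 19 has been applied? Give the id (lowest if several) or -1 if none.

0

step 1 timeout(2): 2={cand,t=1,log=-}
step 2 deliver 2→3: 3={foll,t=1,log=-}
step 3 deliver 3→2: —
step 4 deliver 2→4: 4={foll,t=1,log=-}
step 5 deliver 4→2: 2={lead,t=1,log=-}
step 6 deliver 2→1: 1={foll,t=1,log=-}
step 7 deliver 1→2: —
step 8 deliver 2→0: 0={foll,t=1,log=-}
step 9 deliver 0→2: —
step 10 timeout(0): 0={cand,t=2,log=-}
step 11 deliver 0→1: 1={foll,t=2,log=-}
step 12 deliver 1→0: —
step 13 deliver 0→2: 2={foll,t=2,log=-}
step 14 deliver 2→0: 0={lead,t=2,log=-}
step 15 deliver 0→4: 4={foll,t=2,log=-}
step 16 deliver 4→0: —
step 17 deliver 3→2: —
step 18 deliver 1→2: —
step 19 deliver 2→4: —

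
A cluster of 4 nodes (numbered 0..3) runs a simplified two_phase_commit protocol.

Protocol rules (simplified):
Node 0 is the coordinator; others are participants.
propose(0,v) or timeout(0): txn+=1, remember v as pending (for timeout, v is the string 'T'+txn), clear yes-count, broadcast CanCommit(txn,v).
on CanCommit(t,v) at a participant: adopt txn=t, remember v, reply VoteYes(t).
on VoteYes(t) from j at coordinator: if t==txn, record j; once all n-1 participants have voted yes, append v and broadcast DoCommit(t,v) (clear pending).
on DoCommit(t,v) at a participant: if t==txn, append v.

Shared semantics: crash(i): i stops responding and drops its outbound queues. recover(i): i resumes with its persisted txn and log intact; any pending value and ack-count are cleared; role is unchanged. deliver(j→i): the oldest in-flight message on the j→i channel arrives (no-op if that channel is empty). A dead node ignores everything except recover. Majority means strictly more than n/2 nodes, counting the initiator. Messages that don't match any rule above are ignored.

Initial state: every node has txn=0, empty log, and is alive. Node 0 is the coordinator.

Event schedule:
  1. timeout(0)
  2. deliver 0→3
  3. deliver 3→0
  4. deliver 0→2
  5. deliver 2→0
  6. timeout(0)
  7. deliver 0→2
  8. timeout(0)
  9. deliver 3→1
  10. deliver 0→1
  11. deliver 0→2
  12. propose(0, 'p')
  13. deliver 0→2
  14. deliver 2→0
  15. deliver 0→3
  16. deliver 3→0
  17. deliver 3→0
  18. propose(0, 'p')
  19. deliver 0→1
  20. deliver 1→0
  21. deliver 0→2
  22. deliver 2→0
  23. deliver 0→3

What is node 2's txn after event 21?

[1] timeout(0) → N0(coor t1 [-])
[2] deliver 0→3 → N3(part t1 [-])
[3] deliver 3→0 → ∅
[4] deliver 0→2 → N2(part t1 [-])
[5] deliver 2→0 → ∅
[6] timeout(0) → N0(coor t2 [-])
[7] deliver 0→2 → N2(part t2 [-])
[8] timeout(0) → N0(coor t3 [-])
[9] deliver 3→1 → ∅
[10] deliver 0→1 → N1(part t1 [-])
[11] deliver 0→2 → N2(part t3 [-])
[12] propose(0,'p') → N0(coor t4 [-])
[13] deliver 0→2 → N2(part t4 [-])
[14] deliver 2→0 → ∅
[15] deliver 0→3 → N3(part t2 [-])
[16] deliver 3→0 → ∅
[17] deliver 3→0 → ∅
[18] propose(0,'p') → N0(coor t5 [-])
[19] deliver 0→1 → N1(part t2 [-])
[20] deliver 1→0 → ∅
[21] deliver 0→2 → N2(part t5 [-])

5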